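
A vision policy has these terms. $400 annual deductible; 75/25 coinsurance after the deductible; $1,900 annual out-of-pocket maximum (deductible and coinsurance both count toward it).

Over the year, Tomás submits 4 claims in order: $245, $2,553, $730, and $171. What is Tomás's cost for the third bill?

$182.50

Claim 1 — $245: fully absorbed by the deductible. Cost to member: $245. OOP to date $245.
Claim 2 — $2,553: deductible takes $155, $2,398 remains; member's 25% is $599.50. Member owes $754.50 (running OOP $999.50).
Claim 3 — $730: deductible already satisfied, so member's share is 25% × $730 = $182.50. Member pays $182.50; OOP now $1,182.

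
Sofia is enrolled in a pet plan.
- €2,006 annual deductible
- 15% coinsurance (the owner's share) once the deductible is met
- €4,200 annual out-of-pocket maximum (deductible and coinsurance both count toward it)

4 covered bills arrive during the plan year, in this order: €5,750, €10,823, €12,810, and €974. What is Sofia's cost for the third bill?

€8.95

#1 (€5,750): €2,006 to deductible, leaving €3,744; owner's 15% is €561.60. Owner pays €2,567.60; OOP now €2,567.60.
#2 (€10,823): 15% coinsurance on €10,823 = €1,623.45. Owner pays €1,623.45; OOP now €4,191.05.
#3 (€12,810): deductible met; 15% of €12,810 = €1,921.50. That would push OOP to €6,112.55, over the €4,200 cap, so owner pays €4,200 − €4,191.05 = €8.95.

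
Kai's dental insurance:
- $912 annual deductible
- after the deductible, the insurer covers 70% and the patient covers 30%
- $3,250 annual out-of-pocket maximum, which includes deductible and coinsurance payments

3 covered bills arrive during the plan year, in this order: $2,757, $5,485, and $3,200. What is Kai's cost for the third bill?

$139

Claim 1 — $2,757: deductible takes $912, $1,845 remains; 30% of $1,845 = $553.50. Patient owes $1,465.50 (running OOP $1,465.50).
Claim 2 — $5,485: 30% coinsurance on $5,485 = $1,645.50. Patient owes $1,645.50 (running OOP $3,111).
Claim 3 — $3,200: 30% coinsurance on $3,200 = $960. That would push OOP to $4,071, over the $3,250 cap, so patient pays $3,250 − $3,111 = $139.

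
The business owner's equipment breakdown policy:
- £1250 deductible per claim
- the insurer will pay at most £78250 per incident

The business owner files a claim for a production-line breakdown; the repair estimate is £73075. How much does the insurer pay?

£71825

Subtract the deductible: £73075 − £1250 = £71825.
That's under the £78250 cap, so the insurer reimburses the full £71825.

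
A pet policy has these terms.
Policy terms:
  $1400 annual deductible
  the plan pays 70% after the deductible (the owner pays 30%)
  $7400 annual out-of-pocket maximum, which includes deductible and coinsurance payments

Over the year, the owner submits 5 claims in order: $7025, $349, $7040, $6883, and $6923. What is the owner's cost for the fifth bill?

Bill 1, $7025: $1400 to deductible, leaving $5625; 30% of $5625 = $1687.50. Owner pays $3087.50; OOP now $3087.50.
Bill 2, $349: 30% coinsurance on $349 = $104.70. Owner pays $104.70; OOP now $3192.20.
Bill 3, $7040: deductible already satisfied, so owner's share is 30% × $7040 = $2112. Owner owes $2112 (running OOP $5304.20).
Bill 4, $6883: deductible already satisfied, so owner's share is 30% × $6883 = $2064.90. Cost to owner: $2064.90. OOP to date $7369.10.
Bill 5, $6923: deductible met; 30% of $6923 = $2076.90. OOP would hit $9446 > $7400, so the cap limits the owner to $7400 − $7369.10 = $30.90.

$30.90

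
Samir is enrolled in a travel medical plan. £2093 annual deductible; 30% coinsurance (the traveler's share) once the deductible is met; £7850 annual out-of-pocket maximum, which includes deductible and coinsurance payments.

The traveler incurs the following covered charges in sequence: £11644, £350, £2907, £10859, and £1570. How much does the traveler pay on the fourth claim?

Claim 1 — £11644: £2093 finishes the deductible; £9551 goes to coinsurance; traveler's 30% is £2865.30. Cost to traveler: £4958.30. OOP to date £4958.30.
Claim 2 — £350: deductible met; 30% of £350 = £105. Cost to traveler: £105. OOP to date £5063.30.
Claim 3 — £2907: 30% coinsurance on £2907 = £872.10. Cost to traveler: £872.10. OOP to date £5935.40.
Claim 4 — £10859: deductible already satisfied, so traveler's share is 30% × £10859 = £3257.70. OOP would hit £9193.10 > £7850, so the cap limits the traveler to £7850 − £5935.40 = £1914.60.

£1914.60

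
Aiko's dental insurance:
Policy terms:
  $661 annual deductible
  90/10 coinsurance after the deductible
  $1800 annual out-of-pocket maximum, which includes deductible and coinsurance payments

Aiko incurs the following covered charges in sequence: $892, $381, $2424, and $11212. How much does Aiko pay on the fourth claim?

$835.40

#1 ($892): deductible takes $661, $231 remains; 10% of $231 = $23.10. Patient pays $684.10; OOP now $684.10.
#2 ($381): deductible met; 10% of $381 = $38.10. Patient owes $38.10 (running OOP $722.20).
#3 ($2424): 10% coinsurance on $2424 = $242.40. Cost to patient: $242.40. OOP to date $964.60.
#4 ($11212): 10% coinsurance on $11212 = $1121.20. That would push OOP to $2085.80, over the $1800 cap, so patient pays $1800 − $964.60 = $835.40.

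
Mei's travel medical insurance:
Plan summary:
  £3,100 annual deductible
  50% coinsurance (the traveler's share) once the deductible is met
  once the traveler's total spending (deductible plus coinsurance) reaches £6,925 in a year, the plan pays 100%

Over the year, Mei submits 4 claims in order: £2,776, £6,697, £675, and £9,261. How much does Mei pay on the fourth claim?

£301

#1 (£2,776): entire amount goes to the deductible. Traveler pays £2,776; OOP now £2,776.
#2 (£6,697): £324 to deductible, leaving £6,373; 50% of £6,373 = £3,186.50. Traveler owes £3,510.50 (running OOP £6,286.50).
#3 (£675): 50% coinsurance on £675 = £337.50. Traveler owes £337.50 (running OOP £6,624).
#4 (£9,261): 50% coinsurance on £9,261 = £4,630.50. That would push OOP to £11,254.50, over the £6,925 cap, so traveler pays £6,925 − £6,624 = £301.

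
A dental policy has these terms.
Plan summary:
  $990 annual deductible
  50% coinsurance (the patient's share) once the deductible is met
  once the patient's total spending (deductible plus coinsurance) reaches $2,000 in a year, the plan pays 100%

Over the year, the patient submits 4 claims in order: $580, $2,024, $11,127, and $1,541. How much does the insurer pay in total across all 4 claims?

$13,272

Claim 1 ($580): fully absorbed by the deductible. Patient owes $580 (running OOP $580). Insurer: $580 − $580 = $0.
Claim 2 ($2,024): $410 finishes the deductible; $1,614 goes to coinsurance; patient's 50% is $807. Cost to patient: $1,217. OOP to date $1,797. Plan pays $2,024 − $1,217 = $807.
Claim 3 ($11,127): 50% coinsurance on $11,127 = $5,563.50. That would push OOP to $7,360.50, over the $2,000 cap, so patient pays $2,000 − $1,797 = $203. Plan pays $11,127 − $203 = $10,924.
Claim 4 ($1,541): deductible met; 50% of $1,541 = $770.50. OOP would hit $2,770.50 > $2,000, so the cap limits the patient to $2,000 − $2,000 = $0. Insurer: $1,541 − $0 = $1,541.
Insurer total = bills − patient's total = $15,272 − $2,000 = $13,272.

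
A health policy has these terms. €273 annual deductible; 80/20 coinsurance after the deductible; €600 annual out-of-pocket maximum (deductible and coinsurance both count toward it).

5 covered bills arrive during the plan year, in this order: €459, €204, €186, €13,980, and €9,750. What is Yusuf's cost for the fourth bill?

€211.80

#1 (€459): €273 to deductible, leaving €186; 20% of €186 = €37.20. Patient owes €310.20 (running OOP €310.20).
#2 (€204): 20% coinsurance on €204 = €40.80. Patient pays €40.80; OOP now €351.
#3 (€186): 20% coinsurance on €186 = €37.20. Patient owes €37.20 (running OOP €388.20).
#4 (€13,980): deductible met; 20% of €13,980 = €2,796. That would push OOP to €3,184.20, over the €600 cap, so patient pays €600 − €388.20 = €211.80.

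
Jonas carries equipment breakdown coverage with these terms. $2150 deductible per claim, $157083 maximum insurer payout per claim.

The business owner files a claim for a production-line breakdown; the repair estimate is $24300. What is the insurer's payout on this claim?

$22150

Subtract the deductible: $24300 − $2150 = $22150.
$22150 ≤ $157083, so the limit doesn't bind; insurer pays $22150.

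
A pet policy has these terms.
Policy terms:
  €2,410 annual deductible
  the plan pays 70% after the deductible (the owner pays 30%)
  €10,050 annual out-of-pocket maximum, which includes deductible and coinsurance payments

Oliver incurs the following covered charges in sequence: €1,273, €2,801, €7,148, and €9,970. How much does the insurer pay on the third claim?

Claim 1 (€1,273): fully absorbed by the deductible. Owner pays €1,273; OOP now €1,273. Plan pays €1,273 − €1,273 = €0.
Claim 2 (€2,801): €1,137 to deductible, leaving €1,664; coinsurance €1,664 × 30% = €499.20. Cost to owner: €1,636.20. OOP to date €2,909.20. Insurer: €2,801 − €1,636.20 = €1,164.80.
Claim 3 (€7,148): deductible already satisfied, so owner's share is 30% × €7,148 = €2,144.40. Owner owes €2,144.40 (running OOP €5,053.60). Insurer: €7,148 − €2,144.40 = €5,003.60.

€5,003.60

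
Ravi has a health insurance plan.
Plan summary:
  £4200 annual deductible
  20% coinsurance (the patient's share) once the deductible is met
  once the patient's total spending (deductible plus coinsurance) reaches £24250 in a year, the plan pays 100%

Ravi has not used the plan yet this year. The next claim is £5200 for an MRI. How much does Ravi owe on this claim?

£4400

Deductible not yet touched, so the first £4200 of the bill goes to the deductible.
The remaining £1000 (= £5200 − £4200) moves to coinsurance.
20% of £1000 = £200 falls to the patient.
That puts the patient's cost at £4200 + £200 = £4400 before any cap.
Year-to-date out-of-pocket becomes £0 + £4400 = £4400, still under the £24250 maximum, so no cap applies.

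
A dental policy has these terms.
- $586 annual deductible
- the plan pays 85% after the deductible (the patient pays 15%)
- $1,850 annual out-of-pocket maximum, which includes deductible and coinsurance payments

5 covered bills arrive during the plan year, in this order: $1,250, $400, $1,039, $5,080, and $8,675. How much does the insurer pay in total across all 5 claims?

Bill 1, $1,250: $586 to deductible, leaving $664; 15% of $664 = $99.60. Patient pays $685.60; OOP now $685.60. Plan pays $1,250 − $685.60 = $564.40.
Bill 2, $400: deductible already satisfied, so patient's share is 15% × $400 = $60. Cost to patient: $60. OOP to date $745.60. Plan pays $400 − $60 = $340.
Bill 3, $1,039: 15% coinsurance on $1,039 = $155.85. Patient pays $155.85; OOP now $901.45. Plan pays $1,039 − $155.85 = $883.15.
Bill 4, $5,080: 15% coinsurance on $5,080 = $762. Patient owes $762 (running OOP $1,663.45). Insurer: $5,080 − $762 = $4,318.
Bill 5, $8,675: 15% coinsurance on $8,675 = $1,301.25. OOP would hit $2,964.70 > $1,850, so the cap limits the patient to $1,850 − $1,663.45 = $186.55. Plan pays $8,675 − $186.55 = $8,488.45.
Insurer total: $564.40 + $340 + $883.15 + $4,318 + $8,488.45 = $14,594.

$14,594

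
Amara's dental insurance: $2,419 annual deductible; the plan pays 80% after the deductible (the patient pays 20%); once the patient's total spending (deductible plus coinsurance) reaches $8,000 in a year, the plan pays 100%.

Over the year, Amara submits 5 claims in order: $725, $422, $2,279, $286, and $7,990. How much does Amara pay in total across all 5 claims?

$4,275.60

Claim 1 — $725: entire amount goes to the deductible. Cost to patient: $725. OOP to date $725.
Claim 2 — $422: entire amount goes to the deductible. Patient owes $422 (running OOP $1,147).
Claim 3 — $2,279: $1,272 to deductible, leaving $1,007; coinsurance $1,007 × 20% = $201.40. Cost to patient: $1,473.40. OOP to date $2,620.40.
Claim 4 — $286: deductible met; 20% of $286 = $57.20. Patient owes $57.20 (running OOP $2,677.60).
Claim 5 — $7,990: deductible met; 20% of $7,990 = $1,598. Patient owes $1,598 (running OOP $4,275.60).
Summing the patient's payments: $725 + $422 + $1,473.40 + $57.20 + $1,598 = $4,275.60.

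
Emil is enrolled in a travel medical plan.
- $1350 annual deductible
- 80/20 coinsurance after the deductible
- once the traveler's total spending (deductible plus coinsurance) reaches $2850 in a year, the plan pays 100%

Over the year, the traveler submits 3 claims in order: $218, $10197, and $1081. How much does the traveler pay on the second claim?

Bill 1, $218: fully absorbed by the deductible. Traveler pays $218; OOP now $218.
Bill 2, $10197: deductible takes $1132, $9065 remains; coinsurance $9065 × 20% = $1813. Together that's $1132 + $1813 = $2945. OOP would hit $3163 > $2850, so the cap limits the traveler to $2850 − $218 = $2632.

$2632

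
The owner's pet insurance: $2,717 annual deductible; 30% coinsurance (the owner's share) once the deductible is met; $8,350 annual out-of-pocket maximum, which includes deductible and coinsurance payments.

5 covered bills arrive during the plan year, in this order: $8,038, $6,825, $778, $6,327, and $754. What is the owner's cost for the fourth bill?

$1,755.80

#1 ($8,038): $2,717 to deductible, leaving $5,321; coinsurance $5,321 × 30% = $1,596.30. Owner pays $4,313.30; OOP now $4,313.30.
#2 ($6,825): 30% coinsurance on $6,825 = $2,047.50. Owner pays $2,047.50; OOP now $6,360.80.
#3 ($778): deductible already satisfied, so owner's share is 30% × $778 = $233.40. Owner owes $233.40 (running OOP $6,594.20).
#4 ($6,327): deductible met; 30% of $6,327 = $1,898.10. Adding that to $6,594.20 gives $8,492.30, past the $8,350 cap; owner pays only $8,350 − $6,594.20 = $1,755.80.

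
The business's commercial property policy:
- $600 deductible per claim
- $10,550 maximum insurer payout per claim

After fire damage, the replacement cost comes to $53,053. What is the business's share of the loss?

Subtract the deductible: $53,053 − $600 = $52,453.
Since $52,453 > $10,550, the payout is capped at $10,550.
Business's share is the uncovered remainder: $53,053 − $10,550 = $42,503.

$42,503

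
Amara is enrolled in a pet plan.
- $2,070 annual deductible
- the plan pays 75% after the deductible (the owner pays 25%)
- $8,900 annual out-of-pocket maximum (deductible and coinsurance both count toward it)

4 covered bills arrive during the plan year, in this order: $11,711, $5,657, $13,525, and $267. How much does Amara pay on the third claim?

Claim 1 ($11,711): $2,070 to deductible, leaving $9,641; coinsurance $9,641 × 25% = $2,410.25. Cost to owner: $4,480.25. OOP to date $4,480.25.
Claim 2 ($5,657): 25% coinsurance on $5,657 = $1,414.25. Owner owes $1,414.25 (running OOP $5,894.50).
Claim 3 ($13,525): deductible met; 25% of $13,525 = $3,381.25. That would push OOP to $9,275.75, over the $8,900 cap, so owner pays $8,900 − $5,894.50 = $3,005.50.

$3,005.50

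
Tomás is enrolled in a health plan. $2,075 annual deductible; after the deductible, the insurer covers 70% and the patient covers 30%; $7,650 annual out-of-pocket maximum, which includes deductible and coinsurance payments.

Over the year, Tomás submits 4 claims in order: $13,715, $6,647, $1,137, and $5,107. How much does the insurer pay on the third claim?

$1,048.10

Bill 1, $13,715: $2,075 to deductible, leaving $11,640; coinsurance $11,640 × 30% = $3,492. Patient owes $5,567 (running OOP $5,567). Insurer: $13,715 − $5,567 = $8,148.
Bill 2, $6,647: deductible met; 30% of $6,647 = $1,994.10. Cost to patient: $1,994.10. OOP to date $7,561.10. Plan pays $6,647 − $1,994.10 = $4,652.90.
Bill 3, $1,137: deductible met; 30% of $1,137 = $341.10. That would push OOP to $7,902.20, over the $7,650 cap, so patient pays $7,650 − $7,561.10 = $88.90. Plan pays $1,137 − $88.90 = $1,048.10.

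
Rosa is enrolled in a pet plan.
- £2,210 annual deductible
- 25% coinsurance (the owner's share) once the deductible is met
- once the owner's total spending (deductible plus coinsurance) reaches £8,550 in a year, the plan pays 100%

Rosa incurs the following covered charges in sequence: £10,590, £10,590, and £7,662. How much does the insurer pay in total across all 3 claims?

£20,292

Claim 1 — £10,590: £2,210 finishes the deductible; £8,380 goes to coinsurance; coinsurance £8,380 × 25% = £2,095. Cost to owner: £4,305. OOP to date £4,305. Insurer: £10,590 − £4,305 = £6,285.
Claim 2 — £10,590: deductible met; 25% of £10,590 = £2,647.50. Cost to owner: £2,647.50. OOP to date £6,952.50. Insurer: £10,590 − £2,647.50 = £7,942.50.
Claim 3 — £7,662: 25% coinsurance on £7,662 = £1,915.50. OOP would hit £8,868 > £8,550, so the cap limits the owner to £8,550 − £6,952.50 = £1,597.50. Insurer: £7,662 − £1,597.50 = £6,064.50.
Insurer total = bills − owner's total = £28,842 − £8,550 = £20,292.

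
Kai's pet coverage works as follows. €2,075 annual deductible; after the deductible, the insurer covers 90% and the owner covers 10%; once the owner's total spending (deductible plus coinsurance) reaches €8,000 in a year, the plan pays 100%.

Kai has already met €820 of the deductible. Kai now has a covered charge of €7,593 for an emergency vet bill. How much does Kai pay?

€1,888.80

€820 of the €2,075 deductible is already met, leaving €1,255.
That leaves €7,593 − €1,255 = €6,338 for coinsurance.
10% of €6,338 = €633.80 falls to the owner.
Owner responsibility before any cap: €1,255 + €633.80 = €1,888.80.
Total out-of-pocket so far would be €820 + €1,888.80 = €2,708.80, below the €8,000 cap — no reduction.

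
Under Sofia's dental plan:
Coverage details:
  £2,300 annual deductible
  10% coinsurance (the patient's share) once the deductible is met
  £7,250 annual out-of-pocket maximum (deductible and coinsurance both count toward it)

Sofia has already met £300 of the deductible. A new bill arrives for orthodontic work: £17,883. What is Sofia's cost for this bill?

£300 of the £2,300 deductible is already met, leaving £2,000.
The remaining £15,883 (= £17,883 − £2,000) moves to coinsurance.
Patient's 10% share of £15,883 is £1,588.30.
So the patient owes £2,000 + £1,588.30 = £3,588.30 before any cap.
Total out-of-pocket so far would be £300 + £3,588.30 = £3,888.30, below the £7,250 cap — no reduction.

£3,588.30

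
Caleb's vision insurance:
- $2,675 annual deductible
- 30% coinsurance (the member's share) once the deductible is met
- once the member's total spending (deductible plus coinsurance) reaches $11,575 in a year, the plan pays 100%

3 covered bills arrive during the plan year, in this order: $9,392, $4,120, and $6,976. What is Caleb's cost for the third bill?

$2,092.80

Claim 1 — $9,392: $2,675 finishes the deductible; $6,717 goes to coinsurance; 30% of $6,717 = $2,015.10. Member owes $4,690.10 (running OOP $4,690.10).
Claim 2 — $4,120: deductible already satisfied, so member's share is 30% × $4,120 = $1,236. Member owes $1,236 (running OOP $5,926.10).
Claim 3 — $6,976: deductible met; 30% of $6,976 = $2,092.80. Member pays $2,092.80; OOP now $8,018.90.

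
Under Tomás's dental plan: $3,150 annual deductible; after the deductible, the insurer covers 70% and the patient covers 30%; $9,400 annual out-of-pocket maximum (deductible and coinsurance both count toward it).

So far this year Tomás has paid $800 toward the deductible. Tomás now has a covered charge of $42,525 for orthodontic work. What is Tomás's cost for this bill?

$8,600

Deductible still to meet: $3,150 − $800 = $2,350.
The remaining $40,175 (= $42,525 − $2,350) moves to coinsurance.
Patient's 30% share of $40,175 is $12,052.50.
So the patient owes $2,350 + $12,052.50 = $14,402.50 before any cap.
Year-to-date out-of-pocket would reach $800 + $14,402.50 = $15,202.50, above the $9,400 maximum, so the patient pays only $9,400 − $800 = $8,600.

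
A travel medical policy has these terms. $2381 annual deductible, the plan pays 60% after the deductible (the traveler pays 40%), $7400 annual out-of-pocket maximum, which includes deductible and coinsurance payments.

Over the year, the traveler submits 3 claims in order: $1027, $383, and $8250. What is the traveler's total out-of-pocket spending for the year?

Bill 1, $1027: fully absorbed by the deductible. Traveler owes $1027 (running OOP $1027).
Bill 2, $383: entire amount goes to the deductible. Traveler owes $383 (running OOP $1410).
Bill 3, $8250: $971 finishes the deductible; $7279 goes to coinsurance; coinsurance $7279 × 40% = $2911.60. Traveler pays $3882.60; OOP now $5292.60.
Summing the traveler's payments: $1027 + $383 + $3882.60 = $5292.60.

$5292.60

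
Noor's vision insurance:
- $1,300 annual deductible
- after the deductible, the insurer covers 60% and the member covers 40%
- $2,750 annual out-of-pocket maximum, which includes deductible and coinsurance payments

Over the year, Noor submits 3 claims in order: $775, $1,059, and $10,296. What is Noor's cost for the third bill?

$1,236.40

Claim 1 — $775: fully absorbed by the deductible. Cost to member: $775. OOP to date $775.
Claim 2 — $1,059: $525 to deductible, leaving $534; member's 40% is $213.60. Member owes $738.60 (running OOP $1,513.60).
Claim 3 — $10,296: deductible met; 40% of $10,296 = $4,118.40. Adding that to $1,513.60 gives $5,632, past the $2,750 cap; member pays only $2,750 − $1,513.60 = $1,236.40.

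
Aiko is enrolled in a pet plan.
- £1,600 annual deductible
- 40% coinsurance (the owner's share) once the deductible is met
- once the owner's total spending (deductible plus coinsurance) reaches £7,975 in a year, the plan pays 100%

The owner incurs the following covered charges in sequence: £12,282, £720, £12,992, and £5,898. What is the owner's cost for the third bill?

#1 (£12,282): £1,600 to deductible, leaving £10,682; coinsurance £10,682 × 40% = £4,272.80. Owner owes £5,872.80 (running OOP £5,872.80).
#2 (£720): deductible already satisfied, so owner's share is 40% × £720 = £288. Owner pays £288; OOP now £6,160.80.
#3 (£12,992): 40% coinsurance on £12,992 = £5,196.80. Adding that to £6,160.80 gives £11,357.60, past the £7,975 cap; owner pays only £7,975 − £6,160.80 = £1,814.20.

£1,814.20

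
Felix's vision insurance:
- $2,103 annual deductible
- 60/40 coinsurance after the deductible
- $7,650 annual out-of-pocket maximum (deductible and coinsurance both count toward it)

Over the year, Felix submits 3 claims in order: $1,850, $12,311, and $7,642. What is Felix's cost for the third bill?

#1 ($1,850): fully absorbed by the deductible. Member pays $1,850; OOP now $1,850.
#2 ($12,311): $253 finishes the deductible; $12,058 goes to coinsurance; 40% of $12,058 = $4,823.20. Cost to member: $5,076.20. OOP to date $6,926.20.
#3 ($7,642): deductible met; 40% of $7,642 = $3,056.80. That would push OOP to $9,983, over the $7,650 cap, so member pays $7,650 − $6,926.20 = $723.80.

$723.80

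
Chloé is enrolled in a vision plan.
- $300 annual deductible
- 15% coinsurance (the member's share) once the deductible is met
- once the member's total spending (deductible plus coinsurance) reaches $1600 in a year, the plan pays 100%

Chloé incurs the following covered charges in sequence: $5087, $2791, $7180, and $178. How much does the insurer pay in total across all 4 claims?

Claim 1 ($5087): deductible takes $300, $4787 remains; 15% of $4787 = $718.05. Member owes $1018.05 (running OOP $1018.05). Insurer: $5087 − $1018.05 = $4068.95.
Claim 2 ($2791): deductible already satisfied, so member's share is 15% × $2791 = $418.65. Member owes $418.65 (running OOP $1436.70). Plan pays $2791 − $418.65 = $2372.35.
Claim 3 ($7180): 15% coinsurance on $7180 = $1077. Adding that to $1436.70 gives $2513.70, past the $1600 cap; member pays only $1600 − $1436.70 = $163.30. Plan pays $7180 − $163.30 = $7016.70.
Claim 4 ($178): deductible already satisfied, so member's share is 15% × $178 = $26.70. OOP would hit $1626.70 > $1600, so the cap limits the member to $1600 − $1600 = $0. Insurer: $178 − $0 = $178.
Insurer total: $4068.95 + $2372.35 + $7016.70 + $178 = $13636.

$13636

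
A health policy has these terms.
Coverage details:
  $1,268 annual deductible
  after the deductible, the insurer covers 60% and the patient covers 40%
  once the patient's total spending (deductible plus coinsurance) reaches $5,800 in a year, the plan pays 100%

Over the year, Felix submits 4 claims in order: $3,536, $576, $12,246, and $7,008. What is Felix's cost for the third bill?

$3,394.40

Claim 1 ($3,536): deductible takes $1,268, $2,268 remains; 40% of $2,268 = $907.20. Patient pays $2,175.20; OOP now $2,175.20.
Claim 2 ($576): deductible met; 40% of $576 = $230.40. Patient owes $230.40 (running OOP $2,405.60).
Claim 3 ($12,246): deductible already satisfied, so patient's share is 40% × $12,246 = $4,898.40. That would push OOP to $7,304, over the $5,800 cap, so patient pays $5,800 − $2,405.60 = $3,394.40.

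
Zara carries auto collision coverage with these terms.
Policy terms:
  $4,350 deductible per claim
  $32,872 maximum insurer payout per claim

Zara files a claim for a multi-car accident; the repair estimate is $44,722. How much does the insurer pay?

After the deductible, $44,722 − $4,350 = $40,372 remains.
$40,372 exceeds the $32,872 limit, so the insurer pays the limit: $32,872.

$32,872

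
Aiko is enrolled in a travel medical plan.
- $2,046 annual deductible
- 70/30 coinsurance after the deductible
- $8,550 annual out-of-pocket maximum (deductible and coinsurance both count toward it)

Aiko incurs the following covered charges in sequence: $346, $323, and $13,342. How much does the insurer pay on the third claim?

$8,375.50

Claim 1 — $346: fully absorbed by the deductible. Traveler owes $346 (running OOP $346). Plan pays $346 − $346 = $0.
Claim 2 — $323: entire amount goes to the deductible. Cost to traveler: $323. OOP to date $669. Insurer: $323 − $323 = $0.
Claim 3 — $13,342: $1,377 finishes the deductible; $11,965 goes to coinsurance; coinsurance $11,965 × 30% = $3,589.50. Traveler owes $4,966.50 (running OOP $5,635.50). Plan pays $13,342 − $4,966.50 = $8,375.50.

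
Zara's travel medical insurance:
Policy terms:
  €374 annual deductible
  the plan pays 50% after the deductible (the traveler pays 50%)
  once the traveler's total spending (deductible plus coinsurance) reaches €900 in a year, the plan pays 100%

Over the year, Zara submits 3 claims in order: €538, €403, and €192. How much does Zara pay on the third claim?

€96

#1 (€538): €374 finishes the deductible; €164 goes to coinsurance; 50% of €164 = €82. Traveler pays €456; OOP now €456.
#2 (€403): deductible met; 50% of €403 = €201.50. Cost to traveler: €201.50. OOP to date €657.50.
#3 (€192): deductible already satisfied, so traveler's share is 50% × €192 = €96. Traveler owes €96 (running OOP €753.50).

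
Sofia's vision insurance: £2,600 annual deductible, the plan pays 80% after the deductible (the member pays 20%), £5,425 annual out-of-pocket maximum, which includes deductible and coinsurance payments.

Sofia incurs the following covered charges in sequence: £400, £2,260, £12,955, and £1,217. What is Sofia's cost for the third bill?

£2,591

#1 (£400): fully absorbed by the deductible. Member pays £400; OOP now £400.
#2 (£2,260): £2,200 to deductible, leaving £60; 20% of £60 = £12. Cost to member: £2,212. OOP to date £2,612.
#3 (£12,955): deductible met; 20% of £12,955 = £2,591. Member pays £2,591; OOP now £5,203.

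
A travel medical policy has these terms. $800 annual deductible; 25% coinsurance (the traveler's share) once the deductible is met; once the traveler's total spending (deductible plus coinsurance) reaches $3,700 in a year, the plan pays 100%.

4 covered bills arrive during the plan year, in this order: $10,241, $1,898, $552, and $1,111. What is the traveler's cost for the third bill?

Claim 1 ($10,241): deductible takes $800, $9,441 remains; 25% of $9,441 = $2,360.25. Traveler pays $3,160.25; OOP now $3,160.25.
Claim 2 ($1,898): 25% coinsurance on $1,898 = $474.50. Traveler pays $474.50; OOP now $3,634.75.
Claim 3 ($552): deductible met; 25% of $552 = $138. OOP would hit $3,772.75 > $3,700, so the cap limits the traveler to $3,700 − $3,634.75 = $65.25.

$65.25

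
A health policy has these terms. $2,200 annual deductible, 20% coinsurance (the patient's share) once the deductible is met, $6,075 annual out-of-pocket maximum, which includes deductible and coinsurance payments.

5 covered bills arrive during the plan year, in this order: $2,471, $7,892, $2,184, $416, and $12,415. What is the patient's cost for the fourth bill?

$83.20

Claim 1 ($2,471): deductible takes $2,200, $271 remains; 20% of $271 = $54.20. Cost to patient: $2,254.20. OOP to date $2,254.20.
Claim 2 ($7,892): deductible met; 20% of $7,892 = $1,578.40. Patient owes $1,578.40 (running OOP $3,832.60).
Claim 3 ($2,184): 20% coinsurance on $2,184 = $436.80. Patient pays $436.80; OOP now $4,269.40.
Claim 4 ($416): deductible met; 20% of $416 = $83.20. Patient owes $83.20 (running OOP $4,352.60).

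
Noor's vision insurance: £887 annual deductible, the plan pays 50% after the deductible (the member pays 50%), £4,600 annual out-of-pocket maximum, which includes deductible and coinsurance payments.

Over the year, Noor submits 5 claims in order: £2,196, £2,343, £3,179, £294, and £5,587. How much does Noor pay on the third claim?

Claim 1 — £2,196: deductible takes £887, £1,309 remains; 50% of £1,309 = £654.50. Member pays £1,541.50; OOP now £1,541.50.
Claim 2 — £2,343: 50% coinsurance on £2,343 = £1,171.50. Member owes £1,171.50 (running OOP £2,713).
Claim 3 — £3,179: deductible already satisfied, so member's share is 50% × £3,179 = £1,589.50. Member pays £1,589.50; OOP now £4,302.50.

£1,589.50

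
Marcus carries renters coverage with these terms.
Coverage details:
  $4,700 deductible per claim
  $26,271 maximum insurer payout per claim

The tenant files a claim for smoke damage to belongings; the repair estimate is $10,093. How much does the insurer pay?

After the deductible, $10,093 − $4,700 = $5,393 remains.
$5,393 is within the $26,271 limit, so the insurer pays $5,393.

$5,393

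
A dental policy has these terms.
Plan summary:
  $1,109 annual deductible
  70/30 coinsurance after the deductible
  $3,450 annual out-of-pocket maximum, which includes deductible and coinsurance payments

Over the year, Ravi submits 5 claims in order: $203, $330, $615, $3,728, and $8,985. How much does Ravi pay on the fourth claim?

Claim 1 — $203: all of it applies to the deductible. Patient owes $203 (running OOP $203).
Claim 2 — $330: all of it applies to the deductible. Patient owes $330 (running OOP $533).
Claim 3 — $615: deductible takes $576, $39 remains; patient's 30% is $11.70. Patient owes $587.70 (running OOP $1,120.70).
Claim 4 — $3,728: 30% coinsurance on $3,728 = $1,118.40. Patient owes $1,118.40 (running OOP $2,239.10).

$1,118.40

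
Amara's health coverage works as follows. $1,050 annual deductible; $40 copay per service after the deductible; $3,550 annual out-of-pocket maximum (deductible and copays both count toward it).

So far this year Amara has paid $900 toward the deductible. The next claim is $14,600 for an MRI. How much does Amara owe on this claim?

$190

Remaining deductible: $1,050 − $900 = $150.
The remaining $14,450 (= $14,600 − $150) moves to the copay.
Copay on this service: $40.
That puts the patient's cost at $150 + $40 = $190 before any cap.
Total out-of-pocket so far would be $900 + $190 = $1,090, below the $3,550 cap — no reduction.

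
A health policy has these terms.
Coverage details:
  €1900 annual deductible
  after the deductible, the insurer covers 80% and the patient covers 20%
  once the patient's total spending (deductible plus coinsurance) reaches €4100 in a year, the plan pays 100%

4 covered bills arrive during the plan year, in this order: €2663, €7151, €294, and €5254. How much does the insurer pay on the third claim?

€235.20

Claim 1 (€2663): €1900 finishes the deductible; €763 goes to coinsurance; 20% of €763 = €152.60. Cost to patient: €2052.60. OOP to date €2052.60. Plan pays €2663 − €2052.60 = €610.40.
Claim 2 (€7151): deductible already satisfied, so patient's share is 20% × €7151 = €1430.20. Patient pays €1430.20; OOP now €3482.80. Plan pays €7151 − €1430.20 = €5720.80.
Claim 3 (€294): 20% coinsurance on €294 = €58.80. Cost to patient: €58.80. OOP to date €3541.60. Plan pays €294 − €58.80 = €235.20.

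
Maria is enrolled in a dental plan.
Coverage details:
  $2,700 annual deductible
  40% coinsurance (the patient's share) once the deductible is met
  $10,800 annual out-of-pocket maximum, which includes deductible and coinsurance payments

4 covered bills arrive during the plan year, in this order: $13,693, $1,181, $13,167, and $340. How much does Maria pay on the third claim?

Claim 1 ($13,693): $2,700 finishes the deductible; $10,993 goes to coinsurance; coinsurance $10,993 × 40% = $4,397.20. Patient pays $7,097.20; OOP now $7,097.20.
Claim 2 ($1,181): deductible already satisfied, so patient's share is 40% × $1,181 = $472.40. Cost to patient: $472.40. OOP to date $7,569.60.
Claim 3 ($13,167): 40% coinsurance on $13,167 = $5,266.80. OOP would hit $12,836.40 > $10,800, so the cap limits the patient to $10,800 − $7,569.60 = $3,230.40.

$3,230.40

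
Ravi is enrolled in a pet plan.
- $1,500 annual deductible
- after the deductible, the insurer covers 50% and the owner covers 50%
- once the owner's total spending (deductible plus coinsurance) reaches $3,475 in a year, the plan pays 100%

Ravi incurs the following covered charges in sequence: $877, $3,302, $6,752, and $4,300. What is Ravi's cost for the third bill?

Claim 1 — $877: all of it applies to the deductible. Owner pays $877; OOP now $877.
Claim 2 — $3,302: $623 to deductible, leaving $2,679; 50% of $2,679 = $1,339.50. Cost to owner: $1,962.50. OOP to date $2,839.50.
Claim 3 — $6,752: 50% coinsurance on $6,752 = $3,376. That would push OOP to $6,215.50, over the $3,475 cap, so owner pays $3,475 − $2,839.50 = $635.50.

$635.50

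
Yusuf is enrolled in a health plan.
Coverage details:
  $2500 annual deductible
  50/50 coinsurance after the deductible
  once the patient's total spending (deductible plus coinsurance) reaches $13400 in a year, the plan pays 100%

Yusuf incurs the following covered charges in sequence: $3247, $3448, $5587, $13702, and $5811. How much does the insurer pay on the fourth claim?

$7693

Bill 1, $3247: $2500 finishes the deductible; $747 goes to coinsurance; patient's 50% is $373.50. Cost to patient: $2873.50. OOP to date $2873.50. Insurer: $3247 − $2873.50 = $373.50.
Bill 2, $3448: deductible already satisfied, so patient's share is 50% × $3448 = $1724. Patient pays $1724; OOP now $4597.50. Insurer: $3448 − $1724 = $1724.
Bill 3, $5587: 50% coinsurance on $5587 = $2793.50. Cost to patient: $2793.50. OOP to date $7391. Insurer: $5587 − $2793.50 = $2793.50.
Bill 4, $13702: 50% coinsurance on $13702 = $6851. Adding that to $7391 gives $14242, past the $13400 cap; patient pays only $13400 − $7391 = $6009. Plan pays $13702 − $6009 = $7693.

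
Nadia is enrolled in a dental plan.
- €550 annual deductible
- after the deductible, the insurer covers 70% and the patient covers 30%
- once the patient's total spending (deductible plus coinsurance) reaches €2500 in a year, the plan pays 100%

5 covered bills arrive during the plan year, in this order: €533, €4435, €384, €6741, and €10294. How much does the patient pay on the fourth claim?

#1 (€533): entire amount goes to the deductible. Cost to patient: €533. OOP to date €533.
#2 (€4435): €17 to deductible, leaving €4418; coinsurance €4418 × 30% = €1325.40. Patient pays €1342.40; OOP now €1875.40.
#3 (€384): deductible already satisfied, so patient's share is 30% × €384 = €115.20. Patient owes €115.20 (running OOP €1990.60).
#4 (€6741): deductible already satisfied, so patient's share is 30% × €6741 = €2022.30. OOP would hit €4012.90 > €2500, so the cap limits the patient to €2500 − €1990.60 = €509.40.

€509.40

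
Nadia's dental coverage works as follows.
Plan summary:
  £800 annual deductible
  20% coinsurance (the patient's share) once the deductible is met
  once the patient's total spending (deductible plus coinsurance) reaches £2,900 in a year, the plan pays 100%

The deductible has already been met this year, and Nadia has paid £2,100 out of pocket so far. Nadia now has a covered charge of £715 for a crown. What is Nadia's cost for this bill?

With the deductible met, the entire £715 is subject to coinsurance.
20% of £715 = £143 falls to the patient.
Cumulative spending £2,100 + £143 = £2,243 stays under the £2,900 maximum.

£143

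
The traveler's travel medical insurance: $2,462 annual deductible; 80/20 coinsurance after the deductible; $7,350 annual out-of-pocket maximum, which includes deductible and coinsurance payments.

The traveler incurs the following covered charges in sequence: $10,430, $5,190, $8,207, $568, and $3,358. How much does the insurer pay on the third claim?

Claim 1 — $10,430: deductible takes $2,462, $7,968 remains; traveler's 20% is $1,593.60. Traveler owes $4,055.60 (running OOP $4,055.60). Plan pays $10,430 − $4,055.60 = $6,374.40.
Claim 2 — $5,190: 20% coinsurance on $5,190 = $1,038. Cost to traveler: $1,038. OOP to date $5,093.60. Insurer: $5,190 − $1,038 = $4,152.
Claim 3 — $8,207: 20% coinsurance on $8,207 = $1,641.40. Traveler owes $1,641.40 (running OOP $6,735). Insurer: $8,207 − $1,641.40 = $6,565.60.

$6,565.60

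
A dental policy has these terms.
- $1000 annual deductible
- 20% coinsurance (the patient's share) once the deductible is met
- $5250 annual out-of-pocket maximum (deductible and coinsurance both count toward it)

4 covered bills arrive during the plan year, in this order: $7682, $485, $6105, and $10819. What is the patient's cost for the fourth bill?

#1 ($7682): $1000 to deductible, leaving $6682; patient's 20% is $1336.40. Patient pays $2336.40; OOP now $2336.40.
#2 ($485): deductible met; 20% of $485 = $97. Patient pays $97; OOP now $2433.40.
#3 ($6105): 20% coinsurance on $6105 = $1221. Patient owes $1221 (running OOP $3654.40).
#4 ($10819): deductible already satisfied, so patient's share is 20% × $10819 = $2163.80. OOP would hit $5818.20 > $5250, so the cap limits the patient to $5250 − $3654.40 = $1595.60.

$1595.60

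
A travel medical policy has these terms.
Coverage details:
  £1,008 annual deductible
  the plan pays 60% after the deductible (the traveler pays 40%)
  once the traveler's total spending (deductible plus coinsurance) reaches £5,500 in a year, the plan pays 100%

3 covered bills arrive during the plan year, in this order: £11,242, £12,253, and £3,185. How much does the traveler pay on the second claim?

£398.40

Claim 1 (£11,242): £1,008 to deductible, leaving £10,234; coinsurance £10,234 × 40% = £4,093.60. Cost to traveler: £5,101.60. OOP to date £5,101.60.
Claim 2 (£12,253): deductible already satisfied, so traveler's share is 40% × £12,253 = £4,901.20. Adding that to £5,101.60 gives £10,002.80, past the £5,500 cap; traveler pays only £5,500 − £5,101.60 = £398.40.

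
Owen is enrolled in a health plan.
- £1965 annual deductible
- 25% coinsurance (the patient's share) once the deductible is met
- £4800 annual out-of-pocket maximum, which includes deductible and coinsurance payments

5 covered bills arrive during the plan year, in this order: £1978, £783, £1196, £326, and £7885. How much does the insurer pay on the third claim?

£897

Claim 1 (£1978): £1965 to deductible, leaving £13; 25% of £13 = £3.25. Cost to patient: £1968.25. OOP to date £1968.25. Insurer: £1978 − £1968.25 = £9.75.
Claim 2 (£783): deductible already satisfied, so patient's share is 25% × £783 = £195.75. Patient pays £195.75; OOP now £2164. Insurer: £783 − £195.75 = £587.25.
Claim 3 (£1196): deductible already satisfied, so patient's share is 25% × £1196 = £299. Patient owes £299 (running OOP £2463). Insurer: £1196 − £299 = £897.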